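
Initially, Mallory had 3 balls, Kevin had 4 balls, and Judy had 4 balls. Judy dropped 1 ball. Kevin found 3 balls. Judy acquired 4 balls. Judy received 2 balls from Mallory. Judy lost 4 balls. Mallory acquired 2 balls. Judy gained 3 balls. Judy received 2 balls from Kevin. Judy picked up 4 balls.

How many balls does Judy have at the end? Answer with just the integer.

Tracking counts step by step:
Start: Mallory=3, Kevin=4, Judy=4
Event 1 (Judy -1): Judy: 4 -> 3. State: Mallory=3, Kevin=4, Judy=3
Event 2 (Kevin +3): Kevin: 4 -> 7. State: Mallory=3, Kevin=7, Judy=3
Event 3 (Judy +4): Judy: 3 -> 7. State: Mallory=3, Kevin=7, Judy=7
Event 4 (Mallory -> Judy, 2): Mallory: 3 -> 1, Judy: 7 -> 9. State: Mallory=1, Kevin=7, Judy=9
Event 5 (Judy -4): Judy: 9 -> 5. State: Mallory=1, Kevin=7, Judy=5
Event 6 (Mallory +2): Mallory: 1 -> 3. State: Mallory=3, Kevin=7, Judy=5
Event 7 (Judy +3): Judy: 5 -> 8. State: Mallory=3, Kevin=7, Judy=8
Event 8 (Kevin -> Judy, 2): Kevin: 7 -> 5, Judy: 8 -> 10. State: Mallory=3, Kevin=5, Judy=10
Event 9 (Judy +4): Judy: 10 -> 14. State: Mallory=3, Kevin=5, Judy=14

Judy's final count: 14

Answer: 14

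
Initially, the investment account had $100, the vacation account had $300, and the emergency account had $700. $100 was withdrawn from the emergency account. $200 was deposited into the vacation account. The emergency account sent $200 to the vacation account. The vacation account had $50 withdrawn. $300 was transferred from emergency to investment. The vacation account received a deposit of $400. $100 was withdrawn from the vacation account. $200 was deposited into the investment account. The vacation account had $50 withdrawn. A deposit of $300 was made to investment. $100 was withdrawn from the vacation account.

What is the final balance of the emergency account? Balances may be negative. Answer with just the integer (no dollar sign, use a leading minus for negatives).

Answer: 100

Derivation:
Tracking account balances step by step:
Start: investment=100, vacation=300, emergency=700
Event 1 (withdraw 100 from emergency): emergency: 700 - 100 = 600. Balances: investment=100, vacation=300, emergency=600
Event 2 (deposit 200 to vacation): vacation: 300 + 200 = 500. Balances: investment=100, vacation=500, emergency=600
Event 3 (transfer 200 emergency -> vacation): emergency: 600 - 200 = 400, vacation: 500 + 200 = 700. Balances: investment=100, vacation=700, emergency=400
Event 4 (withdraw 50 from vacation): vacation: 700 - 50 = 650. Balances: investment=100, vacation=650, emergency=400
Event 5 (transfer 300 emergency -> investment): emergency: 400 - 300 = 100, investment: 100 + 300 = 400. Balances: investment=400, vacation=650, emergency=100
Event 6 (deposit 400 to vacation): vacation: 650 + 400 = 1050. Balances: investment=400, vacation=1050, emergency=100
Event 7 (withdraw 100 from vacation): vacation: 1050 - 100 = 950. Balances: investment=400, vacation=950, emergency=100
Event 8 (deposit 200 to investment): investment: 400 + 200 = 600. Balances: investment=600, vacation=950, emergency=100
Event 9 (withdraw 50 from vacation): vacation: 950 - 50 = 900. Balances: investment=600, vacation=900, emergency=100
Event 10 (deposit 300 to investment): investment: 600 + 300 = 900. Balances: investment=900, vacation=900, emergency=100
Event 11 (withdraw 100 from vacation): vacation: 900 - 100 = 800. Balances: investment=900, vacation=800, emergency=100

Final balance of emergency: 100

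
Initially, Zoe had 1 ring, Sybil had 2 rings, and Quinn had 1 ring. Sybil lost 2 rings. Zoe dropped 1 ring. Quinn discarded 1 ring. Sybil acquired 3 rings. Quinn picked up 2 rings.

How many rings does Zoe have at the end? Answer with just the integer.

Tracking counts step by step:
Start: Zoe=1, Sybil=2, Quinn=1
Event 1 (Sybil -2): Sybil: 2 -> 0. State: Zoe=1, Sybil=0, Quinn=1
Event 2 (Zoe -1): Zoe: 1 -> 0. State: Zoe=0, Sybil=0, Quinn=1
Event 3 (Quinn -1): Quinn: 1 -> 0. State: Zoe=0, Sybil=0, Quinn=0
Event 4 (Sybil +3): Sybil: 0 -> 3. State: Zoe=0, Sybil=3, Quinn=0
Event 5 (Quinn +2): Quinn: 0 -> 2. State: Zoe=0, Sybil=3, Quinn=2

Zoe's final count: 0

Answer: 0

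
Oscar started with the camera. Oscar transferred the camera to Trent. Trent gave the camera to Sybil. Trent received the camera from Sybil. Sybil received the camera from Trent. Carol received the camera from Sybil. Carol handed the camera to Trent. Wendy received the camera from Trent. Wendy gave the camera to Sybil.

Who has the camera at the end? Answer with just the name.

Tracking the camera through each event:
Start: Oscar has the camera.
After event 1: Trent has the camera.
After event 2: Sybil has the camera.
After event 3: Trent has the camera.
After event 4: Sybil has the camera.
After event 5: Carol has the camera.
After event 6: Trent has the camera.
After event 7: Wendy has the camera.
After event 8: Sybil has the camera.

Answer: Sybil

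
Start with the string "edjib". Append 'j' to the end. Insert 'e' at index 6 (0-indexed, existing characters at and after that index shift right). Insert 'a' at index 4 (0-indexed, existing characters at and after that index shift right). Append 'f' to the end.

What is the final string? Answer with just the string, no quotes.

Applying each edit step by step:
Start: "edjib"
Op 1 (append 'j'): "edjib" -> "edjibj"
Op 2 (insert 'e' at idx 6): "edjibj" -> "edjibje"
Op 3 (insert 'a' at idx 4): "edjibje" -> "edjiabje"
Op 4 (append 'f'): "edjiabje" -> "edjiabjef"

Answer: edjiabjef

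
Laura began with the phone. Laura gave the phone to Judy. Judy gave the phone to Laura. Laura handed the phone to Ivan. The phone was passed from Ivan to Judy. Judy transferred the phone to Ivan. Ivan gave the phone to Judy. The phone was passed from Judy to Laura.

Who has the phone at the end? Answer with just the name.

Answer: Laura

Derivation:
Tracking the phone through each event:
Start: Laura has the phone.
After event 1: Judy has the phone.
After event 2: Laura has the phone.
After event 3: Ivan has the phone.
After event 4: Judy has the phone.
After event 5: Ivan has the phone.
After event 6: Judy has the phone.
After event 7: Laura has the phone.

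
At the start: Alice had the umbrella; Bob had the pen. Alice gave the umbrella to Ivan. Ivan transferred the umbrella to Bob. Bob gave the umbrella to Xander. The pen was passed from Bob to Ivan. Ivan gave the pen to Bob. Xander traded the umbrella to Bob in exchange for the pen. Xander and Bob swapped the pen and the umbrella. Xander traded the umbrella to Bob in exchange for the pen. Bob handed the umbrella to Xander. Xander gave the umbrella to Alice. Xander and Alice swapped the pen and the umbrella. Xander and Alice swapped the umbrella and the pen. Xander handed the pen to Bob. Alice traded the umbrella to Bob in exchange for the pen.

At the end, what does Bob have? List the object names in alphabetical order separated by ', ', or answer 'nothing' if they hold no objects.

Answer: umbrella

Derivation:
Tracking all object holders:
Start: umbrella:Alice, pen:Bob
Event 1 (give umbrella: Alice -> Ivan). State: umbrella:Ivan, pen:Bob
Event 2 (give umbrella: Ivan -> Bob). State: umbrella:Bob, pen:Bob
Event 3 (give umbrella: Bob -> Xander). State: umbrella:Xander, pen:Bob
Event 4 (give pen: Bob -> Ivan). State: umbrella:Xander, pen:Ivan
Event 5 (give pen: Ivan -> Bob). State: umbrella:Xander, pen:Bob
Event 6 (swap umbrella<->pen: now umbrella:Bob, pen:Xander). State: umbrella:Bob, pen:Xander
Event 7 (swap pen<->umbrella: now pen:Bob, umbrella:Xander). State: umbrella:Xander, pen:Bob
Event 8 (swap umbrella<->pen: now umbrella:Bob, pen:Xander). State: umbrella:Bob, pen:Xander
Event 9 (give umbrella: Bob -> Xander). State: umbrella:Xander, pen:Xander
Event 10 (give umbrella: Xander -> Alice). State: umbrella:Alice, pen:Xander
Event 11 (swap pen<->umbrella: now pen:Alice, umbrella:Xander). State: umbrella:Xander, pen:Alice
Event 12 (swap umbrella<->pen: now umbrella:Alice, pen:Xander). State: umbrella:Alice, pen:Xander
Event 13 (give pen: Xander -> Bob). State: umbrella:Alice, pen:Bob
Event 14 (swap umbrella<->pen: now umbrella:Bob, pen:Alice). State: umbrella:Bob, pen:Alice

Final state: umbrella:Bob, pen:Alice
Bob holds: umbrella.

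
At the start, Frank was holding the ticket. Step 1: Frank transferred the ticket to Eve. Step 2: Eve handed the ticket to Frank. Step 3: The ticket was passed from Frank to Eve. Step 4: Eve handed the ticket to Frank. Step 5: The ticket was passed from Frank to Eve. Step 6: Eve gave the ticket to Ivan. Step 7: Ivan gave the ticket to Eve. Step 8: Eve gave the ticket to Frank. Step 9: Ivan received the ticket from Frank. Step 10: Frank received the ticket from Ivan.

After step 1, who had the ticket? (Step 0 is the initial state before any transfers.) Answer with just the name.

Tracking the ticket holder through step 1:
After step 0 (start): Frank
After step 1: Eve

At step 1, the holder is Eve.

Answer: Eve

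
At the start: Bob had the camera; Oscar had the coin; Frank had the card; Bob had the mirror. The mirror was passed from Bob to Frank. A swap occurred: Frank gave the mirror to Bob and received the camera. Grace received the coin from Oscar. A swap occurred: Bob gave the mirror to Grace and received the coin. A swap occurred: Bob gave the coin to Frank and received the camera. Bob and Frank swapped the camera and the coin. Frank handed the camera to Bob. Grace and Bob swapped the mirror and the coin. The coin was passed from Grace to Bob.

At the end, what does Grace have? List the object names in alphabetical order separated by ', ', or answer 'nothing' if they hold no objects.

Answer: nothing

Derivation:
Tracking all object holders:
Start: camera:Bob, coin:Oscar, card:Frank, mirror:Bob
Event 1 (give mirror: Bob -> Frank). State: camera:Bob, coin:Oscar, card:Frank, mirror:Frank
Event 2 (swap mirror<->camera: now mirror:Bob, camera:Frank). State: camera:Frank, coin:Oscar, card:Frank, mirror:Bob
Event 3 (give coin: Oscar -> Grace). State: camera:Frank, coin:Grace, card:Frank, mirror:Bob
Event 4 (swap mirror<->coin: now mirror:Grace, coin:Bob). State: camera:Frank, coin:Bob, card:Frank, mirror:Grace
Event 5 (swap coin<->camera: now coin:Frank, camera:Bob). State: camera:Bob, coin:Frank, card:Frank, mirror:Grace
Event 6 (swap camera<->coin: now camera:Frank, coin:Bob). State: camera:Frank, coin:Bob, card:Frank, mirror:Grace
Event 7 (give camera: Frank -> Bob). State: camera:Bob, coin:Bob, card:Frank, mirror:Grace
Event 8 (swap mirror<->coin: now mirror:Bob, coin:Grace). State: camera:Bob, coin:Grace, card:Frank, mirror:Bob
Event 9 (give coin: Grace -> Bob). State: camera:Bob, coin:Bob, card:Frank, mirror:Bob

Final state: camera:Bob, coin:Bob, card:Frank, mirror:Bob
Grace holds: (nothing).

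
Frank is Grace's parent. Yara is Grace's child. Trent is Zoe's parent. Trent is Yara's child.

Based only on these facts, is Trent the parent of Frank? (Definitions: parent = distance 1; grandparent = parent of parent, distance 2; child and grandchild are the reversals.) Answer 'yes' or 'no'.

Reconstructing the parent chain from the given facts:
  Frank -> Grace -> Yara -> Trent -> Zoe
(each arrow means 'parent of the next')
Positions in the chain (0 = top):
  position of Frank: 0
  position of Grace: 1
  position of Yara: 2
  position of Trent: 3
  position of Zoe: 4

Trent is at position 3, Frank is at position 0; signed distance (j - i) = -3.
'parent' requires j - i = 1. Actual distance is -3, so the relation does NOT hold.

Answer: no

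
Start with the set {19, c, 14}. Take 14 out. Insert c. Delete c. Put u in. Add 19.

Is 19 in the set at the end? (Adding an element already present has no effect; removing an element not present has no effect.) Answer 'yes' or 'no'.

Tracking the set through each operation:
Start: {14, 19, c}
Event 1 (remove 14): removed. Set: {19, c}
Event 2 (add c): already present, no change. Set: {19, c}
Event 3 (remove c): removed. Set: {19}
Event 4 (add u): added. Set: {19, u}
Event 5 (add 19): already present, no change. Set: {19, u}

Final set: {19, u} (size 2)
19 is in the final set.

Answer: yes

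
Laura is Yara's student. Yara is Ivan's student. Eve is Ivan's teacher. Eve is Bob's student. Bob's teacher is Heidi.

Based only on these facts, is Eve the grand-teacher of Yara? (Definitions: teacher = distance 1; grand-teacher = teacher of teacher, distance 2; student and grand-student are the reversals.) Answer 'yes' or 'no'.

Answer: yes

Derivation:
Reconstructing the teacher chain from the given facts:
  Heidi -> Bob -> Eve -> Ivan -> Yara -> Laura
(each arrow means 'teacher of the next')
Positions in the chain (0 = top):
  position of Heidi: 0
  position of Bob: 1
  position of Eve: 2
  position of Ivan: 3
  position of Yara: 4
  position of Laura: 5

Eve is at position 2, Yara is at position 4; signed distance (j - i) = 2.
'grand-teacher' requires j - i = 2. Actual distance is 2, so the relation HOLDS.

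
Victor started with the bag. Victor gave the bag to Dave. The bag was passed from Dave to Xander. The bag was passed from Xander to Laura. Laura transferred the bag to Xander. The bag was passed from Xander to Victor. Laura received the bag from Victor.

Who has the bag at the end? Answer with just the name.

Answer: Laura

Derivation:
Tracking the bag through each event:
Start: Victor has the bag.
After event 1: Dave has the bag.
After event 2: Xander has the bag.
After event 3: Laura has the bag.
After event 4: Xander has the bag.
After event 5: Victor has the bag.
After event 6: Laura has the bag.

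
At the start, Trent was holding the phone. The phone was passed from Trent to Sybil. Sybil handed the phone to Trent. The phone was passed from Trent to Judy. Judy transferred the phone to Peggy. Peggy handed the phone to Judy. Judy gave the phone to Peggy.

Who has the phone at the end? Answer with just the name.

Tracking the phone through each event:
Start: Trent has the phone.
After event 1: Sybil has the phone.
After event 2: Trent has the phone.
After event 3: Judy has the phone.
After event 4: Peggy has the phone.
After event 5: Judy has the phone.
After event 6: Peggy has the phone.

Answer: Peggy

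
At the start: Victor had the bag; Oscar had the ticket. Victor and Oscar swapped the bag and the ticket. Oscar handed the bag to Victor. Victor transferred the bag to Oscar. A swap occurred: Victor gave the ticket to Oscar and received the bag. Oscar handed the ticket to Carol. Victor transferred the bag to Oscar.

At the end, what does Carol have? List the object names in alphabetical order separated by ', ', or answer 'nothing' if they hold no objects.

Answer: ticket

Derivation:
Tracking all object holders:
Start: bag:Victor, ticket:Oscar
Event 1 (swap bag<->ticket: now bag:Oscar, ticket:Victor). State: bag:Oscar, ticket:Victor
Event 2 (give bag: Oscar -> Victor). State: bag:Victor, ticket:Victor
Event 3 (give bag: Victor -> Oscar). State: bag:Oscar, ticket:Victor
Event 4 (swap ticket<->bag: now ticket:Oscar, bag:Victor). State: bag:Victor, ticket:Oscar
Event 5 (give ticket: Oscar -> Carol). State: bag:Victor, ticket:Carol
Event 6 (give bag: Victor -> Oscar). State: bag:Oscar, ticket:Carol

Final state: bag:Oscar, ticket:Carol
Carol holds: ticket.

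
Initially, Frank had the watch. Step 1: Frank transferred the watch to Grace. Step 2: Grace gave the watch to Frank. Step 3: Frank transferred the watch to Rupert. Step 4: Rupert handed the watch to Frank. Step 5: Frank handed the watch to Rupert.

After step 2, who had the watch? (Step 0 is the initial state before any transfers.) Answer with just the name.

Answer: Frank

Derivation:
Tracking the watch holder through step 2:
After step 0 (start): Frank
After step 1: Grace
After step 2: Frank

At step 2, the holder is Frank.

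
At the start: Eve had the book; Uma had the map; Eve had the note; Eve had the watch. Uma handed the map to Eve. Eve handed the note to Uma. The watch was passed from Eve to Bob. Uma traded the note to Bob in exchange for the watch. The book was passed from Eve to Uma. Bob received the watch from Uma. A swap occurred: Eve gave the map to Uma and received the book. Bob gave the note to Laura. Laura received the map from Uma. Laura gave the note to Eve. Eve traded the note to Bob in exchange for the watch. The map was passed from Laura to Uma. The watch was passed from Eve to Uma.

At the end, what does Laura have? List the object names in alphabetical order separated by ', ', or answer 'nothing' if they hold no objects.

Tracking all object holders:
Start: book:Eve, map:Uma, note:Eve, watch:Eve
Event 1 (give map: Uma -> Eve). State: book:Eve, map:Eve, note:Eve, watch:Eve
Event 2 (give note: Eve -> Uma). State: book:Eve, map:Eve, note:Uma, watch:Eve
Event 3 (give watch: Eve -> Bob). State: book:Eve, map:Eve, note:Uma, watch:Bob
Event 4 (swap note<->watch: now note:Bob, watch:Uma). State: book:Eve, map:Eve, note:Bob, watch:Uma
Event 5 (give book: Eve -> Uma). State: book:Uma, map:Eve, note:Bob, watch:Uma
Event 6 (give watch: Uma -> Bob). State: book:Uma, map:Eve, note:Bob, watch:Bob
Event 7 (swap map<->book: now map:Uma, book:Eve). State: book:Eve, map:Uma, note:Bob, watch:Bob
Event 8 (give note: Bob -> Laura). State: book:Eve, map:Uma, note:Laura, watch:Bob
Event 9 (give map: Uma -> Laura). State: book:Eve, map:Laura, note:Laura, watch:Bob
Event 10 (give note: Laura -> Eve). State: book:Eve, map:Laura, note:Eve, watch:Bob
Event 11 (swap note<->watch: now note:Bob, watch:Eve). State: book:Eve, map:Laura, note:Bob, watch:Eve
Event 12 (give map: Laura -> Uma). State: book:Eve, map:Uma, note:Bob, watch:Eve
Event 13 (give watch: Eve -> Uma). State: book:Eve, map:Uma, note:Bob, watch:Uma

Final state: book:Eve, map:Uma, note:Bob, watch:Uma
Laura holds: (nothing).

Answer: nothing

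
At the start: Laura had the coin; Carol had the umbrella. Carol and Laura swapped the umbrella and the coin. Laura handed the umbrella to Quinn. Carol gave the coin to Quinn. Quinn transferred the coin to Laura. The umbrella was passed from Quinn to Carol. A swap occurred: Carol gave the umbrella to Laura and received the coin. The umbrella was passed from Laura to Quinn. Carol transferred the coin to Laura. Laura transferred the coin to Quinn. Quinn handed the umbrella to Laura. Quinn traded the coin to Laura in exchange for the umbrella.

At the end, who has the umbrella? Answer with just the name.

Answer: Quinn

Derivation:
Tracking all object holders:
Start: coin:Laura, umbrella:Carol
Event 1 (swap umbrella<->coin: now umbrella:Laura, coin:Carol). State: coin:Carol, umbrella:Laura
Event 2 (give umbrella: Laura -> Quinn). State: coin:Carol, umbrella:Quinn
Event 3 (give coin: Carol -> Quinn). State: coin:Quinn, umbrella:Quinn
Event 4 (give coin: Quinn -> Laura). State: coin:Laura, umbrella:Quinn
Event 5 (give umbrella: Quinn -> Carol). State: coin:Laura, umbrella:Carol
Event 6 (swap umbrella<->coin: now umbrella:Laura, coin:Carol). State: coin:Carol, umbrella:Laura
Event 7 (give umbrella: Laura -> Quinn). State: coin:Carol, umbrella:Quinn
Event 8 (give coin: Carol -> Laura). State: coin:Laura, umbrella:Quinn
Event 9 (give coin: Laura -> Quinn). State: coin:Quinn, umbrella:Quinn
Event 10 (give umbrella: Quinn -> Laura). State: coin:Quinn, umbrella:Laura
Event 11 (swap coin<->umbrella: now coin:Laura, umbrella:Quinn). State: coin:Laura, umbrella:Quinn

Final state: coin:Laura, umbrella:Quinn
The umbrella is held by Quinn.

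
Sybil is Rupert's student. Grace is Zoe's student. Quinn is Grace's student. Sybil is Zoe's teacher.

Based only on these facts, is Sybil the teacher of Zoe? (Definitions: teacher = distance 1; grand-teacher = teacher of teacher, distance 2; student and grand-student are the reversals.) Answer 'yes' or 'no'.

Reconstructing the teacher chain from the given facts:
  Rupert -> Sybil -> Zoe -> Grace -> Quinn
(each arrow means 'teacher of the next')
Positions in the chain (0 = top):
  position of Rupert: 0
  position of Sybil: 1
  position of Zoe: 2
  position of Grace: 3
  position of Quinn: 4

Sybil is at position 1, Zoe is at position 2; signed distance (j - i) = 1.
'teacher' requires j - i = 1. Actual distance is 1, so the relation HOLDS.

Answer: yes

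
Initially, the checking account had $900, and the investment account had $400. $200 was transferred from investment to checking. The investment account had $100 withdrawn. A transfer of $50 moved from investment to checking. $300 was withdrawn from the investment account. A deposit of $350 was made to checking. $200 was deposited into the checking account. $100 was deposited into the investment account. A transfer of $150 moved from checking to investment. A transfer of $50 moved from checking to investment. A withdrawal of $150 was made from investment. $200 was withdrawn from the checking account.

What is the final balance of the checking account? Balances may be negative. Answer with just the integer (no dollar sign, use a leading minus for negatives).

Answer: 1300

Derivation:
Tracking account balances step by step:
Start: checking=900, investment=400
Event 1 (transfer 200 investment -> checking): investment: 400 - 200 = 200, checking: 900 + 200 = 1100. Balances: checking=1100, investment=200
Event 2 (withdraw 100 from investment): investment: 200 - 100 = 100. Balances: checking=1100, investment=100
Event 3 (transfer 50 investment -> checking): investment: 100 - 50 = 50, checking: 1100 + 50 = 1150. Balances: checking=1150, investment=50
Event 4 (withdraw 300 from investment): investment: 50 - 300 = -250. Balances: checking=1150, investment=-250
Event 5 (deposit 350 to checking): checking: 1150 + 350 = 1500. Balances: checking=1500, investment=-250
Event 6 (deposit 200 to checking): checking: 1500 + 200 = 1700. Balances: checking=1700, investment=-250
Event 7 (deposit 100 to investment): investment: -250 + 100 = -150. Balances: checking=1700, investment=-150
Event 8 (transfer 150 checking -> investment): checking: 1700 - 150 = 1550, investment: -150 + 150 = 0. Balances: checking=1550, investment=0
Event 9 (transfer 50 checking -> investment): checking: 1550 - 50 = 1500, investment: 0 + 50 = 50. Balances: checking=1500, investment=50
Event 10 (withdraw 150 from investment): investment: 50 - 150 = -100. Balances: checking=1500, investment=-100
Event 11 (withdraw 200 from checking): checking: 1500 - 200 = 1300. Balances: checking=1300, investment=-100

Final balance of checking: 1300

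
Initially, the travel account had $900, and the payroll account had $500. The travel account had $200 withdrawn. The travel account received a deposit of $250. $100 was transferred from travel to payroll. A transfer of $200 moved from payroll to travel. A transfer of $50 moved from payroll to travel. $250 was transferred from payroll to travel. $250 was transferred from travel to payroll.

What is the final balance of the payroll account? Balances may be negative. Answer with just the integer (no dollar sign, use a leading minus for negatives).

Answer: 350

Derivation:
Tracking account balances step by step:
Start: travel=900, payroll=500
Event 1 (withdraw 200 from travel): travel: 900 - 200 = 700. Balances: travel=700, payroll=500
Event 2 (deposit 250 to travel): travel: 700 + 250 = 950. Balances: travel=950, payroll=500
Event 3 (transfer 100 travel -> payroll): travel: 950 - 100 = 850, payroll: 500 + 100 = 600. Balances: travel=850, payroll=600
Event 4 (transfer 200 payroll -> travel): payroll: 600 - 200 = 400, travel: 850 + 200 = 1050. Balances: travel=1050, payroll=400
Event 5 (transfer 50 payroll -> travel): payroll: 400 - 50 = 350, travel: 1050 + 50 = 1100. Balances: travel=1100, payroll=350
Event 6 (transfer 250 payroll -> travel): payroll: 350 - 250 = 100, travel: 1100 + 250 = 1350. Balances: travel=1350, payroll=100
Event 7 (transfer 250 travel -> payroll): travel: 1350 - 250 = 1100, payroll: 100 + 250 = 350. Balances: travel=1100, payroll=350

Final balance of payroll: 350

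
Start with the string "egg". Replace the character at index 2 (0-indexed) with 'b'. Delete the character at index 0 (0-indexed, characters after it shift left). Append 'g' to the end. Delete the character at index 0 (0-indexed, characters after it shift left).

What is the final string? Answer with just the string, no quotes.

Applying each edit step by step:
Start: "egg"
Op 1 (replace idx 2: 'g' -> 'b'): "egg" -> "egb"
Op 2 (delete idx 0 = 'e'): "egb" -> "gb"
Op 3 (append 'g'): "gb" -> "gbg"
Op 4 (delete idx 0 = 'g'): "gbg" -> "bg"

Answer: bg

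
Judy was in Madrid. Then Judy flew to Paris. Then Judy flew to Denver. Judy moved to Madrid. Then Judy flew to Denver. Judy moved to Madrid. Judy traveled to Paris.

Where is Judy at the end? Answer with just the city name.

Answer: Paris

Derivation:
Tracking Judy's location:
Start: Judy is in Madrid.
After move 1: Madrid -> Paris. Judy is in Paris.
After move 2: Paris -> Denver. Judy is in Denver.
After move 3: Denver -> Madrid. Judy is in Madrid.
After move 4: Madrid -> Denver. Judy is in Denver.
After move 5: Denver -> Madrid. Judy is in Madrid.
After move 6: Madrid -> Paris. Judy is in Paris.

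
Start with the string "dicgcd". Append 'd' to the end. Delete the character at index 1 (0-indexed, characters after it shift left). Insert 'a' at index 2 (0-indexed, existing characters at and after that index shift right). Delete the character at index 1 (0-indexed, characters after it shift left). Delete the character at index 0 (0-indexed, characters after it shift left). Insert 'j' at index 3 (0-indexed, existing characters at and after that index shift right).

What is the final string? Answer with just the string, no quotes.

Answer: agcjdd

Derivation:
Applying each edit step by step:
Start: "dicgcd"
Op 1 (append 'd'): "dicgcd" -> "dicgcdd"
Op 2 (delete idx 1 = 'i'): "dicgcdd" -> "dcgcdd"
Op 3 (insert 'a' at idx 2): "dcgcdd" -> "dcagcdd"
Op 4 (delete idx 1 = 'c'): "dcagcdd" -> "dagcdd"
Op 5 (delete idx 0 = 'd'): "dagcdd" -> "agcdd"
Op 6 (insert 'j' at idx 3): "agcdd" -> "agcjdd"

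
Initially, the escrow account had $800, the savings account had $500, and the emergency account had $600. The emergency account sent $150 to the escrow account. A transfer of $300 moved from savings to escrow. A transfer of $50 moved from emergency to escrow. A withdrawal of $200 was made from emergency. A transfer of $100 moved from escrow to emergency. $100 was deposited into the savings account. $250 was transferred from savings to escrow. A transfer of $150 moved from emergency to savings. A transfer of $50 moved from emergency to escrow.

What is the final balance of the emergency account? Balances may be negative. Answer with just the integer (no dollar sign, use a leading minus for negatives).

Tracking account balances step by step:
Start: escrow=800, savings=500, emergency=600
Event 1 (transfer 150 emergency -> escrow): emergency: 600 - 150 = 450, escrow: 800 + 150 = 950. Balances: escrow=950, savings=500, emergency=450
Event 2 (transfer 300 savings -> escrow): savings: 500 - 300 = 200, escrow: 950 + 300 = 1250. Balances: escrow=1250, savings=200, emergency=450
Event 3 (transfer 50 emergency -> escrow): emergency: 450 - 50 = 400, escrow: 1250 + 50 = 1300. Balances: escrow=1300, savings=200, emergency=400
Event 4 (withdraw 200 from emergency): emergency: 400 - 200 = 200. Balances: escrow=1300, savings=200, emergency=200
Event 5 (transfer 100 escrow -> emergency): escrow: 1300 - 100 = 1200, emergency: 200 + 100 = 300. Balances: escrow=1200, savings=200, emergency=300
Event 6 (deposit 100 to savings): savings: 200 + 100 = 300. Balances: escrow=1200, savings=300, emergency=300
Event 7 (transfer 250 savings -> escrow): savings: 300 - 250 = 50, escrow: 1200 + 250 = 1450. Balances: escrow=1450, savings=50, emergency=300
Event 8 (transfer 150 emergency -> savings): emergency: 300 - 150 = 150, savings: 50 + 150 = 200. Balances: escrow=1450, savings=200, emergency=150
Event 9 (transfer 50 emergency -> escrow): emergency: 150 - 50 = 100, escrow: 1450 + 50 = 1500. Balances: escrow=1500, savings=200, emergency=100

Final balance of emergency: 100

Answer: 100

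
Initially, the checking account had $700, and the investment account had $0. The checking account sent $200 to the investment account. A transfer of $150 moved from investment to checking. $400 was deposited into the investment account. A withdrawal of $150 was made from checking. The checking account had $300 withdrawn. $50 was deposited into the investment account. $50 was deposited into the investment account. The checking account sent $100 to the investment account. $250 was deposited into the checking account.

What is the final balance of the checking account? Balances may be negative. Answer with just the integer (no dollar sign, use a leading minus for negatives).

Answer: 350

Derivation:
Tracking account balances step by step:
Start: checking=700, investment=0
Event 1 (transfer 200 checking -> investment): checking: 700 - 200 = 500, investment: 0 + 200 = 200. Balances: checking=500, investment=200
Event 2 (transfer 150 investment -> checking): investment: 200 - 150 = 50, checking: 500 + 150 = 650. Balances: checking=650, investment=50
Event 3 (deposit 400 to investment): investment: 50 + 400 = 450. Balances: checking=650, investment=450
Event 4 (withdraw 150 from checking): checking: 650 - 150 = 500. Balances: checking=500, investment=450
Event 5 (withdraw 300 from checking): checking: 500 - 300 = 200. Balances: checking=200, investment=450
Event 6 (deposit 50 to investment): investment: 450 + 50 = 500. Balances: checking=200, investment=500
Event 7 (deposit 50 to investment): investment: 500 + 50 = 550. Balances: checking=200, investment=550
Event 8 (transfer 100 checking -> investment): checking: 200 - 100 = 100, investment: 550 + 100 = 650. Balances: checking=100, investment=650
Event 9 (deposit 250 to checking): checking: 100 + 250 = 350. Balances: checking=350, investment=650

Final balance of checking: 350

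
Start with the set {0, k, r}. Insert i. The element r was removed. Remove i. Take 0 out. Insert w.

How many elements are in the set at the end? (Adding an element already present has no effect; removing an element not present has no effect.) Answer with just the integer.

Answer: 2

Derivation:
Tracking the set through each operation:
Start: {0, k, r}
Event 1 (add i): added. Set: {0, i, k, r}
Event 2 (remove r): removed. Set: {0, i, k}
Event 3 (remove i): removed. Set: {0, k}
Event 4 (remove 0): removed. Set: {k}
Event 5 (add w): added. Set: {k, w}

Final set: {k, w} (size 2)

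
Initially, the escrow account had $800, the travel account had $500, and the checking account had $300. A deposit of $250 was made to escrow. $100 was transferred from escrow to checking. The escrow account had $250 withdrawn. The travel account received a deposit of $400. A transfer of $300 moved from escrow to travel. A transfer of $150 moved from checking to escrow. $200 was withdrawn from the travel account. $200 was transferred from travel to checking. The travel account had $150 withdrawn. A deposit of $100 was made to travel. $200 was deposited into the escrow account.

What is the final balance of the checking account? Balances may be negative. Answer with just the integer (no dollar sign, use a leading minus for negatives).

Tracking account balances step by step:
Start: escrow=800, travel=500, checking=300
Event 1 (deposit 250 to escrow): escrow: 800 + 250 = 1050. Balances: escrow=1050, travel=500, checking=300
Event 2 (transfer 100 escrow -> checking): escrow: 1050 - 100 = 950, checking: 300 + 100 = 400. Balances: escrow=950, travel=500, checking=400
Event 3 (withdraw 250 from escrow): escrow: 950 - 250 = 700. Balances: escrow=700, travel=500, checking=400
Event 4 (deposit 400 to travel): travel: 500 + 400 = 900. Balances: escrow=700, travel=900, checking=400
Event 5 (transfer 300 escrow -> travel): escrow: 700 - 300 = 400, travel: 900 + 300 = 1200. Balances: escrow=400, travel=1200, checking=400
Event 6 (transfer 150 checking -> escrow): checking: 400 - 150 = 250, escrow: 400 + 150 = 550. Balances: escrow=550, travel=1200, checking=250
Event 7 (withdraw 200 from travel): travel: 1200 - 200 = 1000. Balances: escrow=550, travel=1000, checking=250
Event 8 (transfer 200 travel -> checking): travel: 1000 - 200 = 800, checking: 250 + 200 = 450. Balances: escrow=550, travel=800, checking=450
Event 9 (withdraw 150 from travel): travel: 800 - 150 = 650. Balances: escrow=550, travel=650, checking=450
Event 10 (deposit 100 to travel): travel: 650 + 100 = 750. Balances: escrow=550, travel=750, checking=450
Event 11 (deposit 200 to escrow): escrow: 550 + 200 = 750. Balances: escrow=750, travel=750, checking=450

Final balance of checking: 450

Answer: 450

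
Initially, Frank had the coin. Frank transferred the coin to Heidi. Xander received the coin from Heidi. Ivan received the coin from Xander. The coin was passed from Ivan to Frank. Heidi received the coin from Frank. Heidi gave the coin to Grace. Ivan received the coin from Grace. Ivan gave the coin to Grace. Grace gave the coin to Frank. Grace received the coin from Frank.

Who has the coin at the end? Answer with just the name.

Tracking the coin through each event:
Start: Frank has the coin.
After event 1: Heidi has the coin.
After event 2: Xander has the coin.
After event 3: Ivan has the coin.
After event 4: Frank has the coin.
After event 5: Heidi has the coin.
After event 6: Grace has the coin.
After event 7: Ivan has the coin.
After event 8: Grace has the coin.
After event 9: Frank has the coin.
After event 10: Grace has the coin.

Answer: Grace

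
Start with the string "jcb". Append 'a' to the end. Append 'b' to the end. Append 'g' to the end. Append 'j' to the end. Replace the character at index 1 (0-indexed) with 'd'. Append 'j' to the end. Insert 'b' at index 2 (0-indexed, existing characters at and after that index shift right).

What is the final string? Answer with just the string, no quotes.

Answer: jdbbabgjj

Derivation:
Applying each edit step by step:
Start: "jcb"
Op 1 (append 'a'): "jcb" -> "jcba"
Op 2 (append 'b'): "jcba" -> "jcbab"
Op 3 (append 'g'): "jcbab" -> "jcbabg"
Op 4 (append 'j'): "jcbabg" -> "jcbabgj"
Op 5 (replace idx 1: 'c' -> 'd'): "jcbabgj" -> "jdbabgj"
Op 6 (append 'j'): "jdbabgj" -> "jdbabgjj"
Op 7 (insert 'b' at idx 2): "jdbabgjj" -> "jdbbabgjj"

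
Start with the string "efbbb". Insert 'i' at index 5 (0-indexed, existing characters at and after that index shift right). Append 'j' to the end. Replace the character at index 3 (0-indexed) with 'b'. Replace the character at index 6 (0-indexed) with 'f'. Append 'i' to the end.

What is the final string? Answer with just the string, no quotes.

Answer: efbbbifi

Derivation:
Applying each edit step by step:
Start: "efbbb"
Op 1 (insert 'i' at idx 5): "efbbb" -> "efbbbi"
Op 2 (append 'j'): "efbbbi" -> "efbbbij"
Op 3 (replace idx 3: 'b' -> 'b'): "efbbbij" -> "efbbbij"
Op 4 (replace idx 6: 'j' -> 'f'): "efbbbij" -> "efbbbif"
Op 5 (append 'i'): "efbbbif" -> "efbbbifi"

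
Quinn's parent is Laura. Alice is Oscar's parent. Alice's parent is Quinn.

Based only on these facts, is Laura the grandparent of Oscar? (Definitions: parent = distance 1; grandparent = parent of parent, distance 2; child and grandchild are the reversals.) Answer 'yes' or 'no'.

Answer: no

Derivation:
Reconstructing the parent chain from the given facts:
  Laura -> Quinn -> Alice -> Oscar
(each arrow means 'parent of the next')
Positions in the chain (0 = top):
  position of Laura: 0
  position of Quinn: 1
  position of Alice: 2
  position of Oscar: 3

Laura is at position 0, Oscar is at position 3; signed distance (j - i) = 3.
'grandparent' requires j - i = 2. Actual distance is 3, so the relation does NOT hold.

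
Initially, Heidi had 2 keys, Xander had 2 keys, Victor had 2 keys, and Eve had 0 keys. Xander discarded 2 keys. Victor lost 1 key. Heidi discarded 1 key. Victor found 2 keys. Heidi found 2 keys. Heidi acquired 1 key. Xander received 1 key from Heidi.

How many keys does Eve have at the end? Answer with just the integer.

Tracking counts step by step:
Start: Heidi=2, Xander=2, Victor=2, Eve=0
Event 1 (Xander -2): Xander: 2 -> 0. State: Heidi=2, Xander=0, Victor=2, Eve=0
Event 2 (Victor -1): Victor: 2 -> 1. State: Heidi=2, Xander=0, Victor=1, Eve=0
Event 3 (Heidi -1): Heidi: 2 -> 1. State: Heidi=1, Xander=0, Victor=1, Eve=0
Event 4 (Victor +2): Victor: 1 -> 3. State: Heidi=1, Xander=0, Victor=3, Eve=0
Event 5 (Heidi +2): Heidi: 1 -> 3. State: Heidi=3, Xander=0, Victor=3, Eve=0
Event 6 (Heidi +1): Heidi: 3 -> 4. State: Heidi=4, Xander=0, Victor=3, Eve=0
Event 7 (Heidi -> Xander, 1): Heidi: 4 -> 3, Xander: 0 -> 1. State: Heidi=3, Xander=1, Victor=3, Eve=0

Eve's final count: 0

Answer: 0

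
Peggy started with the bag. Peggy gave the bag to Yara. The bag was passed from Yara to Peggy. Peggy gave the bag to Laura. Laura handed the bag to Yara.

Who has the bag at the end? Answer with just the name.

Tracking the bag through each event:
Start: Peggy has the bag.
After event 1: Yara has the bag.
After event 2: Peggy has the bag.
After event 3: Laura has the bag.
After event 4: Yara has the bag.

Answer: Yara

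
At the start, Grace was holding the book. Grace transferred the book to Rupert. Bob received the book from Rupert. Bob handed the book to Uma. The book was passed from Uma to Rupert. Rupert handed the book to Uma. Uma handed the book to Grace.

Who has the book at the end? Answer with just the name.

Tracking the book through each event:
Start: Grace has the book.
After event 1: Rupert has the book.
After event 2: Bob has the book.
After event 3: Uma has the book.
After event 4: Rupert has the book.
After event 5: Uma has the book.
After event 6: Grace has the book.

Answer: Grace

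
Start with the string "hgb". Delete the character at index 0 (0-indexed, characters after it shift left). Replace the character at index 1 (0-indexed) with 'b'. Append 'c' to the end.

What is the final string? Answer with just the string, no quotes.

Answer: gbc

Derivation:
Applying each edit step by step:
Start: "hgb"
Op 1 (delete idx 0 = 'h'): "hgb" -> "gb"
Op 2 (replace idx 1: 'b' -> 'b'): "gb" -> "gb"
Op 3 (append 'c'): "gb" -> "gbc"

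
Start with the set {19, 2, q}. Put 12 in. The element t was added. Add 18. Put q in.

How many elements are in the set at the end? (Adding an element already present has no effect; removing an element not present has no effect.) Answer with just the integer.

Tracking the set through each operation:
Start: {19, 2, q}
Event 1 (add 12): added. Set: {12, 19, 2, q}
Event 2 (add t): added. Set: {12, 19, 2, q, t}
Event 3 (add 18): added. Set: {12, 18, 19, 2, q, t}
Event 4 (add q): already present, no change. Set: {12, 18, 19, 2, q, t}

Final set: {12, 18, 19, 2, q, t} (size 6)

Answer: 6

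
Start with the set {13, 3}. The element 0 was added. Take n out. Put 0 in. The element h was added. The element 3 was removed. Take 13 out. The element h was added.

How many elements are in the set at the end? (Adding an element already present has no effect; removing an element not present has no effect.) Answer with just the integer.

Answer: 2

Derivation:
Tracking the set through each operation:
Start: {13, 3}
Event 1 (add 0): added. Set: {0, 13, 3}
Event 2 (remove n): not present, no change. Set: {0, 13, 3}
Event 3 (add 0): already present, no change. Set: {0, 13, 3}
Event 4 (add h): added. Set: {0, 13, 3, h}
Event 5 (remove 3): removed. Set: {0, 13, h}
Event 6 (remove 13): removed. Set: {0, h}
Event 7 (add h): already present, no change. Set: {0, h}

Final set: {0, h} (size 2)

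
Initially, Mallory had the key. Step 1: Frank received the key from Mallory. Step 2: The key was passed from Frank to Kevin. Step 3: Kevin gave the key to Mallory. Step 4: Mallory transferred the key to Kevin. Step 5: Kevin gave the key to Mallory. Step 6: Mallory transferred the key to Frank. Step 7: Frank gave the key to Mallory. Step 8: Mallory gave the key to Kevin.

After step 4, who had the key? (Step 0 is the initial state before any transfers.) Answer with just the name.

Answer: Kevin

Derivation:
Tracking the key holder through step 4:
After step 0 (start): Mallory
After step 1: Frank
After step 2: Kevin
After step 3: Mallory
After step 4: Kevin

At step 4, the holder is Kevin.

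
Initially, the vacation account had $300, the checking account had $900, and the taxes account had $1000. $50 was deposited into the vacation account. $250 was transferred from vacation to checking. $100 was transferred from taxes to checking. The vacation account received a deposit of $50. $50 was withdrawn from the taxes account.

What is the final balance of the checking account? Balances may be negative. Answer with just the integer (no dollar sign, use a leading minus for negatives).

Tracking account balances step by step:
Start: vacation=300, checking=900, taxes=1000
Event 1 (deposit 50 to vacation): vacation: 300 + 50 = 350. Balances: vacation=350, checking=900, taxes=1000
Event 2 (transfer 250 vacation -> checking): vacation: 350 - 250 = 100, checking: 900 + 250 = 1150. Balances: vacation=100, checking=1150, taxes=1000
Event 3 (transfer 100 taxes -> checking): taxes: 1000 - 100 = 900, checking: 1150 + 100 = 1250. Balances: vacation=100, checking=1250, taxes=900
Event 4 (deposit 50 to vacation): vacation: 100 + 50 = 150. Balances: vacation=150, checking=1250, taxes=900
Event 5 (withdraw 50 from taxes): taxes: 900 - 50 = 850. Balances: vacation=150, checking=1250, taxes=850

Final balance of checking: 1250

Answer: 1250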